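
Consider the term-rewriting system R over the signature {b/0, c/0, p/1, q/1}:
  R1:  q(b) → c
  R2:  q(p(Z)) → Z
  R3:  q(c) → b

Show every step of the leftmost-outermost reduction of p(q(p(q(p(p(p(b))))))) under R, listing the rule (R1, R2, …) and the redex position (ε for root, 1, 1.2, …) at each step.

p(p(p(b)))

1. p(q(p(q(p(p(p(b)))))))  →  p(q(p(p(p(b)))))   [R2 at 1]
2. p(q(p(p(p(b)))))  →  p(p(p(b)))   [R2 at 1]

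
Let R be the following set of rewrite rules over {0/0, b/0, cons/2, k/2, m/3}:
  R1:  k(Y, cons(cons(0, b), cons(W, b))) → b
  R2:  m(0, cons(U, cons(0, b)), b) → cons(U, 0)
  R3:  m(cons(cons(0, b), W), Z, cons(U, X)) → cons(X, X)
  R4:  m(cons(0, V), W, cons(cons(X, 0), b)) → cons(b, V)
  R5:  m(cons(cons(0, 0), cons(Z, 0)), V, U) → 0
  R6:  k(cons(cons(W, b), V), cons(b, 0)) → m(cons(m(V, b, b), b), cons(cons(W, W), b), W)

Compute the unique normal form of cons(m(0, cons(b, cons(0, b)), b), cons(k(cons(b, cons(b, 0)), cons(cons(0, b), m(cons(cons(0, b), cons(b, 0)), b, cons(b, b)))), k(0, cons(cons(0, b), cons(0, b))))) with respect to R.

1. cons(m(0, cons(b, cons(0, b)), b), cons(k(cons(b, cons(b, 0)), cons(cons(0, b), m(cons(cons(0, b), cons(b, 0)), b, cons(b, b)))), k(0, cons(cons(0, b), cons(0, b)))))  →  cons(cons(b, 0), cons(k(cons(b, cons(b, 0)), cons(cons(0, b), m(cons(cons(0, b), cons(b, 0)), b, cons(b, b)))), k(0, cons(cons(0, b), cons(0, b)))))   [R2 at 1]
2. cons(cons(b, 0), cons(k(cons(b, cons(b, 0)), cons(cons(0, b), m(cons(cons(0, b), cons(b, 0)), b, cons(b, b)))), k(0, cons(cons(0, b), cons(0, b)))))  →  cons(cons(b, 0), cons(k(cons(b, cons(b, 0)), cons(cons(0, b), cons(b, b))), k(0, cons(cons(0, b), cons(0, b)))))   [R3 at 2.1.2.2]
3. cons(cons(b, 0), cons(k(cons(b, cons(b, 0)), cons(cons(0, b), cons(b, b))), k(0, cons(cons(0, b), cons(0, b)))))  →  cons(cons(b, 0), cons(b, k(0, cons(cons(0, b), cons(0, b)))))   [R1 at 2.1]
4. cons(cons(b, 0), cons(b, k(0, cons(cons(0, b), cons(0, b)))))  →  cons(cons(b, 0), cons(b, b))   [R1 at 2.2]

cons(cons(b, 0), cons(b, b))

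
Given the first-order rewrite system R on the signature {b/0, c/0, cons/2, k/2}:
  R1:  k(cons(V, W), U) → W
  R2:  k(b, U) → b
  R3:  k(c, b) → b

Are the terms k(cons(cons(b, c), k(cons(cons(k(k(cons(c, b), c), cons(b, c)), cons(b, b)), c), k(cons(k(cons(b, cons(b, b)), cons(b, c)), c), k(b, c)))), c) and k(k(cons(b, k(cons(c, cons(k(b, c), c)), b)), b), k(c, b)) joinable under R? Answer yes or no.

Reduce t₁ = k(cons(cons(b, c), k(cons(cons(k(k(cons(c, b), c), cons(b, c)), cons(b, b)), c), k(cons(k(cons(b, cons(b, b)), cons(b, c)), c), k(b, c)))), c):
1. k(cons(cons(b, c), k(cons(cons(k(k(cons(c, b), c), cons(b, c)), cons(b, b)), c), k(cons(k(cons(b, cons(b, b)), cons(b, c)), c), k(b, c)))), c)  →  k(cons(cons(k(k(cons(c, b), c), cons(b, c)), cons(b, b)), c), k(cons(k(cons(b, cons(b, b)), cons(b, c)), c), k(b, c)))   [R1 at ε]
2. k(cons(cons(k(k(cons(c, b), c), cons(b, c)), cons(b, b)), c), k(cons(k(cons(b, cons(b, b)), cons(b, c)), c), k(b, c)))  →  c   [R1 at ε]

Reduce t₂ = k(k(cons(b, k(cons(c, cons(k(b, c), c)), b)), b), k(c, b)):
1. k(k(cons(b, k(cons(c, cons(k(b, c), c)), b)), b), k(c, b))  →  k(k(cons(c, cons(k(b, c), c)), b), k(c, b))   [R1 at 1]
2. k(k(cons(c, cons(k(b, c), c)), b), k(c, b))  →  k(cons(k(b, c), c), k(c, b))   [R1 at 1]
3. k(cons(k(b, c), c), k(c, b))  →  c   [R1 at ε]

yes — NF(t₁) = c, NF(t₂) = c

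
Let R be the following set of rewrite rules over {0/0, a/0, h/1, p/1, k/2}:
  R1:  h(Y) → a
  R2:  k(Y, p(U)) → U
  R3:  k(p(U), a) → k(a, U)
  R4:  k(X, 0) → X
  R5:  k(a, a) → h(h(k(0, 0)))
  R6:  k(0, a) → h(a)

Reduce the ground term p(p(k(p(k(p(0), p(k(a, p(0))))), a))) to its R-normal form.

p(p(a))

1. p(p(k(p(k(p(0), p(k(a, p(0))))), a)))  →  p(p(k(a, k(p(0), p(k(a, p(0)))))))   [R3 at 1.1]
2. p(p(k(a, k(p(0), p(k(a, p(0)))))))  →  p(p(k(a, k(a, p(0)))))   [R2 at 1.1.2]
3. p(p(k(a, k(a, p(0)))))  →  p(p(k(a, 0)))   [R2 at 1.1.2]
4. p(p(k(a, 0)))  →  p(p(a))   [R4 at 1.1]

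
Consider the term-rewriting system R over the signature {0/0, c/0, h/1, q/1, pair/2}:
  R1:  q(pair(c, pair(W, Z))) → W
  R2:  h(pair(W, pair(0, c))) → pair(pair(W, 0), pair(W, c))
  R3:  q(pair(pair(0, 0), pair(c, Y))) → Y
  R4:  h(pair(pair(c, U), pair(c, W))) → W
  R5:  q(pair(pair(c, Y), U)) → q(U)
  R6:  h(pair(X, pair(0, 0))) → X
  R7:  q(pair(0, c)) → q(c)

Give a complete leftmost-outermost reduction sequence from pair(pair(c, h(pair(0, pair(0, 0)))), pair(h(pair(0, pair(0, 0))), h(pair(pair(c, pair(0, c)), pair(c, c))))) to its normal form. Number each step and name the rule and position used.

pair(pair(c, 0), pair(0, c))

1. pair(pair(c, h(pair(0, pair(0, 0)))), pair(h(pair(0, pair(0, 0))), h(pair(pair(c, pair(0, c)), pair(c, c)))))  →  pair(pair(c, 0), pair(h(pair(0, pair(0, 0))), h(pair(pair(c, pair(0, c)), pair(c, c)))))   [R6 at 1.2]
2. pair(pair(c, 0), pair(h(pair(0, pair(0, 0))), h(pair(pair(c, pair(0, c)), pair(c, c)))))  →  pair(pair(c, 0), pair(0, h(pair(pair(c, pair(0, c)), pair(c, c)))))   [R6 at 2.1]
3. pair(pair(c, 0), pair(0, h(pair(pair(c, pair(0, c)), pair(c, c)))))  →  pair(pair(c, 0), pair(0, c))   [R4 at 2.2]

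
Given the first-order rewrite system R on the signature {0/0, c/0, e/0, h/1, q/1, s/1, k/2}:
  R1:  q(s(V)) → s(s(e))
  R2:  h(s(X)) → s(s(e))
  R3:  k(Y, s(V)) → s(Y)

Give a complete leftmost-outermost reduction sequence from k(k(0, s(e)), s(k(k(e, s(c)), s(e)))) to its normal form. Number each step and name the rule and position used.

1. k(k(0, s(e)), s(k(k(e, s(c)), s(e))))  →  s(k(0, s(e)))   [R3 at ε]
2. s(k(0, s(e)))  →  s(s(0))   [R3 at 1]

s(s(0))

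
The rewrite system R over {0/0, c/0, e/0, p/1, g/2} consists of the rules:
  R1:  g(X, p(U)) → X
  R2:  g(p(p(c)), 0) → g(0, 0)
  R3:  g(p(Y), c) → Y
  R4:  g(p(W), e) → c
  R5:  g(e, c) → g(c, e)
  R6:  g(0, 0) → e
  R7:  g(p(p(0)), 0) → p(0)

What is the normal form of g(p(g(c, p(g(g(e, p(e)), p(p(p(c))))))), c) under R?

1. g(p(g(c, p(g(g(e, p(e)), p(p(p(c))))))), c)  →  g(c, p(g(g(e, p(e)), p(p(p(c))))))   [R3 at ε]
2. g(c, p(g(g(e, p(e)), p(p(p(c))))))  →  c   [R1 at ε]

c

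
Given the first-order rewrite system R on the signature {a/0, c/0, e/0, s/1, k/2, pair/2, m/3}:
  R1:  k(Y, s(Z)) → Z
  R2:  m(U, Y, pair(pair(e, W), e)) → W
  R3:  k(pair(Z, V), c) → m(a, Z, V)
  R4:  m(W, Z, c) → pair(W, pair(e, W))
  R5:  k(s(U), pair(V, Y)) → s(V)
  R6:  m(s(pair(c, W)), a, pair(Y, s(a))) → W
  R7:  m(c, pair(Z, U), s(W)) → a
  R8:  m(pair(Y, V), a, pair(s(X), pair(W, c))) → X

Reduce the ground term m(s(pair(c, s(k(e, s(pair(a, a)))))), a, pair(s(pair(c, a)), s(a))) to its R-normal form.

s(pair(a, a))

1. m(s(pair(c, s(k(e, s(pair(a, a)))))), a, pair(s(pair(c, a)), s(a)))  →  s(k(e, s(pair(a, a))))   [R6 at ε]
2. s(k(e, s(pair(a, a))))  →  s(pair(a, a))   [R1 at 1]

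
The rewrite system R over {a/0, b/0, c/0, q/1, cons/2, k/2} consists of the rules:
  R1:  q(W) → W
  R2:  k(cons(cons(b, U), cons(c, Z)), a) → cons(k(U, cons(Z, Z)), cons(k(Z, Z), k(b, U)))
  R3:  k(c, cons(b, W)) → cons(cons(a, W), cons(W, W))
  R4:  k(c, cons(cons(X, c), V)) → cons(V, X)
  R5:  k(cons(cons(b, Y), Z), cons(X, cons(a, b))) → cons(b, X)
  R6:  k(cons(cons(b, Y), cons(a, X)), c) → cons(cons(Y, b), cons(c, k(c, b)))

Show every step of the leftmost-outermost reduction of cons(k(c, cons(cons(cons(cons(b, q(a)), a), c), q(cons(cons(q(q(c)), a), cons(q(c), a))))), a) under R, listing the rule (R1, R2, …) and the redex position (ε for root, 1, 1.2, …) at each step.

cons(cons(cons(cons(c, a), cons(c, a)), cons(cons(b, a), a)), a)

1. cons(k(c, cons(cons(cons(cons(b, q(a)), a), c), q(cons(cons(q(q(c)), a), cons(q(c), a))))), a)  →  cons(cons(q(cons(cons(q(q(c)), a), cons(q(c), a))), cons(cons(b, q(a)), a)), a)   [R4 at 1]
2. cons(cons(q(cons(cons(q(q(c)), a), cons(q(c), a))), cons(cons(b, q(a)), a)), a)  →  cons(cons(cons(cons(q(q(c)), a), cons(q(c), a)), cons(cons(b, q(a)), a)), a)   [R1 at 1.1]
3. cons(cons(cons(cons(q(q(c)), a), cons(q(c), a)), cons(cons(b, q(a)), a)), a)  →  cons(cons(cons(cons(q(c), a), cons(q(c), a)), cons(cons(b, q(a)), a)), a)   [R1 at 1.1.1.1]
4. cons(cons(cons(cons(q(c), a), cons(q(c), a)), cons(cons(b, q(a)), a)), a)  →  cons(cons(cons(cons(c, a), cons(q(c), a)), cons(cons(b, q(a)), a)), a)   [R1 at 1.1.1.1]
5. cons(cons(cons(cons(c, a), cons(q(c), a)), cons(cons(b, q(a)), a)), a)  →  cons(cons(cons(cons(c, a), cons(c, a)), cons(cons(b, q(a)), a)), a)   [R1 at 1.1.2.1]
6. cons(cons(cons(cons(c, a), cons(c, a)), cons(cons(b, q(a)), a)), a)  →  cons(cons(cons(cons(c, a), cons(c, a)), cons(cons(b, a), a)), a)   [R1 at 1.2.1.2]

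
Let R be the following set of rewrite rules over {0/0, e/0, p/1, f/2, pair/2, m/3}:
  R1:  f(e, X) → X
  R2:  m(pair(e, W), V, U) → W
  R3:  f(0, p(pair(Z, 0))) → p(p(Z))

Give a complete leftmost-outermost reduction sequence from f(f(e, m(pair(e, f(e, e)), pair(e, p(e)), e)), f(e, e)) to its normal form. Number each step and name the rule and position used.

1. f(f(e, m(pair(e, f(e, e)), pair(e, p(e)), e)), f(e, e))  →  f(m(pair(e, f(e, e)), pair(e, p(e)), e), f(e, e))   [R1 at 1]
2. f(m(pair(e, f(e, e)), pair(e, p(e)), e), f(e, e))  →  f(f(e, e), f(e, e))   [R2 at 1]
3. f(f(e, e), f(e, e))  →  f(e, f(e, e))   [R1 at 1]
4. f(e, f(e, e))  →  f(e, e)   [R1 at ε]
5. f(e, e)  →  e   [R1 at ε]

e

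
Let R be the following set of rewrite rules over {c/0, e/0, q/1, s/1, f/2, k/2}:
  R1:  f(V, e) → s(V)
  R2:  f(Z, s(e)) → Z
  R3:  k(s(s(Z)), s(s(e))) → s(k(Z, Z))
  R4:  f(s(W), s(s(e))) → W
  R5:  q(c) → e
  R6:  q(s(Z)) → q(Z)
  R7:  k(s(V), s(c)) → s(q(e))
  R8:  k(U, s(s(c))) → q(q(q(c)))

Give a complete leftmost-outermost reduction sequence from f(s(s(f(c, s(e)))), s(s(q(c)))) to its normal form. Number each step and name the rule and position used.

s(c)

1. f(s(s(f(c, s(e)))), s(s(q(c))))  →  f(s(s(c)), s(s(q(c))))   [R2 at 1.1.1]
2. f(s(s(c)), s(s(q(c))))  →  f(s(s(c)), s(s(e)))   [R5 at 2.1.1]
3. f(s(s(c)), s(s(e)))  →  s(c)   [R4 at ε]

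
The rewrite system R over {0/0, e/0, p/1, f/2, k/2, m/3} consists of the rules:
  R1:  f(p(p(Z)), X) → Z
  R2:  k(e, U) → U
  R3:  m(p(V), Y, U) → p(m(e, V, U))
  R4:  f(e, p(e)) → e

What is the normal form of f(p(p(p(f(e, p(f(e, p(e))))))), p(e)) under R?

p(e)

1. f(p(p(p(f(e, p(f(e, p(e))))))), p(e))  →  p(f(e, p(f(e, p(e)))))   [R1 at ε]
2. p(f(e, p(f(e, p(e)))))  →  p(f(e, p(e)))   [R4 at 1.2.1]
3. p(f(e, p(e)))  →  p(e)   [R4 at 1]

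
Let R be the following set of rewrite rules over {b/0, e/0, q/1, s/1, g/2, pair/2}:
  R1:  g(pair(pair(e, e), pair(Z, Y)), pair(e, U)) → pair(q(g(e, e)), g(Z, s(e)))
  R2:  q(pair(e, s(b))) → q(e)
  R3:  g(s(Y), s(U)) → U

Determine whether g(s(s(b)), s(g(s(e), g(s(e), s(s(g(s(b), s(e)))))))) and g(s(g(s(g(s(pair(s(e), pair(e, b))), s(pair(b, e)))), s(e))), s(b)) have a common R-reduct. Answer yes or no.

no — NF(t₁) = e, NF(t₂) = b

Reduce t₁ = g(s(s(b)), s(g(s(e), g(s(e), s(s(g(s(b), s(e)))))))):
1. g(s(s(b)), s(g(s(e), g(s(e), s(s(g(s(b), s(e))))))))  →  g(s(e), g(s(e), s(s(g(s(b), s(e))))))   [R3 at ε]
2. g(s(e), g(s(e), s(s(g(s(b), s(e))))))  →  g(s(e), s(g(s(b), s(e))))   [R3 at 2]
3. g(s(e), s(g(s(b), s(e))))  →  g(s(b), s(e))   [R3 at ε]
4. g(s(b), s(e))  →  e   [R3 at ε]

Reduce t₂ = g(s(g(s(g(s(pair(s(e), pair(e, b))), s(pair(b, e)))), s(e))), s(b)):
1. g(s(g(s(g(s(pair(s(e), pair(e, b))), s(pair(b, e)))), s(e))), s(b))  →  b   [R3 at ε]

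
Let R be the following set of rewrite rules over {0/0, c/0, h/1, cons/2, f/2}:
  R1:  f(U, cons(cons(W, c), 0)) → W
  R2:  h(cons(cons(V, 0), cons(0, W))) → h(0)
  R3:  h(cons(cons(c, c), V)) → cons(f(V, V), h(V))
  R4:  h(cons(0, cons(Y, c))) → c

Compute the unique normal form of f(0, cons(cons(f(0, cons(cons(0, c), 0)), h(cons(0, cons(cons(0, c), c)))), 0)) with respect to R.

1. f(0, cons(cons(f(0, cons(cons(0, c), 0)), h(cons(0, cons(cons(0, c), c)))), 0))  →  f(0, cons(cons(0, h(cons(0, cons(cons(0, c), c)))), 0))   [R1 at 2.1.1]
2. f(0, cons(cons(0, h(cons(0, cons(cons(0, c), c)))), 0))  →  f(0, cons(cons(0, c), 0))   [R4 at 2.1.2]
3. f(0, cons(cons(0, c), 0))  →  0   [R1 at ε]

0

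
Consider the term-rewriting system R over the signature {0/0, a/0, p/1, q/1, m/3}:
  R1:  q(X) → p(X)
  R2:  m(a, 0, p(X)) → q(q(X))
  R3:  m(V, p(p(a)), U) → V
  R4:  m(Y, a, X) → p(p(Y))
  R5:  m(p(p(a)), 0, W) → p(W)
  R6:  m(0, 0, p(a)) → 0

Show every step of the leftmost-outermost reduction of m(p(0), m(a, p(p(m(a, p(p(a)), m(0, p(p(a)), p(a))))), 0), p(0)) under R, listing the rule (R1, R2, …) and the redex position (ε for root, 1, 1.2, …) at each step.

p(p(p(0)))

1. m(p(0), m(a, p(p(m(a, p(p(a)), m(0, p(p(a)), p(a))))), 0), p(0))  →  m(p(0), m(a, p(p(a)), 0), p(0))   [R3 at 2.2.1.1]
2. m(p(0), m(a, p(p(a)), 0), p(0))  →  m(p(0), a, p(0))   [R3 at 2]
3. m(p(0), a, p(0))  →  p(p(p(0)))   [R4 at ε]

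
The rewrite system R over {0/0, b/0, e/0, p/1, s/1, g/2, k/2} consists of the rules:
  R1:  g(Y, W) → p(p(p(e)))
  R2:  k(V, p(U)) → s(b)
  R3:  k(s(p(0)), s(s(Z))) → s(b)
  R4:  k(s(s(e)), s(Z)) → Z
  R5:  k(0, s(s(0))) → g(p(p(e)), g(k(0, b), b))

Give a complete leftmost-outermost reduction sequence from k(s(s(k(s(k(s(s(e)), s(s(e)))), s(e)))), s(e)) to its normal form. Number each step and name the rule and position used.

1. k(s(s(k(s(k(s(s(e)), s(s(e)))), s(e)))), s(e))  →  k(s(s(k(s(s(e)), s(e)))), s(e))   [R4 at 1.1.1.1.1]
2. k(s(s(k(s(s(e)), s(e)))), s(e))  →  k(s(s(e)), s(e))   [R4 at 1.1.1]
3. k(s(s(e)), s(e))  →  e   [R4 at ε]

e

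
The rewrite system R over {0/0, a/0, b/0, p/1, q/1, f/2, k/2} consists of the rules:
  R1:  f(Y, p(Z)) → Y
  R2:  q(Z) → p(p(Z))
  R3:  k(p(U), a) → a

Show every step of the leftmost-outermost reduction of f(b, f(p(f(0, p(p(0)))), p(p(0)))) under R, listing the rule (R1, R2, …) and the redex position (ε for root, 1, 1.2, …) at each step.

b

1. f(b, f(p(f(0, p(p(0)))), p(p(0))))  →  f(b, p(f(0, p(p(0)))))   [R1 at 2]
2. f(b, p(f(0, p(p(0)))))  →  b   [R1 at ε]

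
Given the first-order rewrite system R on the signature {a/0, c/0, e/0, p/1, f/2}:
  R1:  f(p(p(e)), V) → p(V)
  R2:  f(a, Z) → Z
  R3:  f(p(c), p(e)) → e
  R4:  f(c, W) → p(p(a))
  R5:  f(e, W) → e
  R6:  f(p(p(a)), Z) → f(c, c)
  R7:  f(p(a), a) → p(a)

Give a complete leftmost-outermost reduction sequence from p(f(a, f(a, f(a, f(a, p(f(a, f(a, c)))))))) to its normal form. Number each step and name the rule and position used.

p(p(c))

1. p(f(a, f(a, f(a, f(a, p(f(a, f(a, c))))))))  →  p(f(a, f(a, f(a, p(f(a, f(a, c)))))))   [R2 at 1]
2. p(f(a, f(a, f(a, p(f(a, f(a, c)))))))  →  p(f(a, f(a, p(f(a, f(a, c))))))   [R2 at 1]
3. p(f(a, f(a, p(f(a, f(a, c))))))  →  p(f(a, p(f(a, f(a, c)))))   [R2 at 1]
4. p(f(a, p(f(a, f(a, c)))))  →  p(p(f(a, f(a, c))))   [R2 at 1]
5. p(p(f(a, f(a, c))))  →  p(p(f(a, c)))   [R2 at 1.1]
6. p(p(f(a, c)))  →  p(p(c))   [R2 at 1.1]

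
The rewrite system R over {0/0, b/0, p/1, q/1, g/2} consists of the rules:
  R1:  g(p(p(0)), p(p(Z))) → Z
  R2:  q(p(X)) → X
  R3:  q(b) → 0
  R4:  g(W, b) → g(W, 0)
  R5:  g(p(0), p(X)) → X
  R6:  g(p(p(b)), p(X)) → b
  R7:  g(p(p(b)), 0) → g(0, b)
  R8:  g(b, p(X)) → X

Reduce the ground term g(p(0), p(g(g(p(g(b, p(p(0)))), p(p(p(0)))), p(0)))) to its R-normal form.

1. g(p(0), p(g(g(p(g(b, p(p(0)))), p(p(p(0)))), p(0))))  →  g(g(p(g(b, p(p(0)))), p(p(p(0)))), p(0))   [R5 at ε]
2. g(g(p(g(b, p(p(0)))), p(p(p(0)))), p(0))  →  g(g(p(p(0)), p(p(p(0)))), p(0))   [R8 at 1.1.1]
3. g(g(p(p(0)), p(p(p(0)))), p(0))  →  g(p(0), p(0))   [R1 at 1]
4. g(p(0), p(0))  →  0   [R5 at ε]

0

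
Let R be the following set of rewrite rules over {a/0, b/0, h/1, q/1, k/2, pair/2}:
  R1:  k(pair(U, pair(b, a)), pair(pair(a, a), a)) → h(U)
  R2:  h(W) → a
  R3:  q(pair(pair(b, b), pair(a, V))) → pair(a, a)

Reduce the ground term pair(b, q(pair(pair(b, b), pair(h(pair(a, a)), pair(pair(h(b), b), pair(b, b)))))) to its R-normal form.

pair(b, pair(a, a))

1. pair(b, q(pair(pair(b, b), pair(h(pair(a, a)), pair(pair(h(b), b), pair(b, b))))))  →  pair(b, q(pair(pair(b, b), pair(a, pair(pair(h(b), b), pair(b, b))))))   [R2 at 2.1.2.1]
2. pair(b, q(pair(pair(b, b), pair(a, pair(pair(h(b), b), pair(b, b))))))  →  pair(b, pair(a, a))   [R3 at 2]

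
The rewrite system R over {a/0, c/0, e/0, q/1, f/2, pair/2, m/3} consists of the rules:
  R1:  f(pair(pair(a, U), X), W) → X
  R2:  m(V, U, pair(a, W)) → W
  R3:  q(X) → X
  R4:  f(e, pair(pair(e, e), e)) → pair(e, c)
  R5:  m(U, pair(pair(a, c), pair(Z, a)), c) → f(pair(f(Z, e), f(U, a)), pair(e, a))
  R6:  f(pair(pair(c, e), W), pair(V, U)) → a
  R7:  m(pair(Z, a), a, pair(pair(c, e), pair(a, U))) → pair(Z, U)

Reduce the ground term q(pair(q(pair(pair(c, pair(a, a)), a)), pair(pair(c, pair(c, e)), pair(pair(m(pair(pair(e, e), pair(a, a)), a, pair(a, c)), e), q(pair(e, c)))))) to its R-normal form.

pair(pair(pair(c, pair(a, a)), a), pair(pair(c, pair(c, e)), pair(pair(c, e), pair(e, c))))

1. q(pair(q(pair(pair(c, pair(a, a)), a)), pair(pair(c, pair(c, e)), pair(pair(m(pair(pair(e, e), pair(a, a)), a, pair(a, c)), e), q(pair(e, c))))))  →  pair(q(pair(pair(c, pair(a, a)), a)), pair(pair(c, pair(c, e)), pair(pair(m(pair(pair(e, e), pair(a, a)), a, pair(a, c)), e), q(pair(e, c)))))   [R3 at ε]
2. pair(q(pair(pair(c, pair(a, a)), a)), pair(pair(c, pair(c, e)), pair(pair(m(pair(pair(e, e), pair(a, a)), a, pair(a, c)), e), q(pair(e, c)))))  →  pair(pair(pair(c, pair(a, a)), a), pair(pair(c, pair(c, e)), pair(pair(m(pair(pair(e, e), pair(a, a)), a, pair(a, c)), e), q(pair(e, c)))))   [R3 at 1]
3. pair(pair(pair(c, pair(a, a)), a), pair(pair(c, pair(c, e)), pair(pair(m(pair(pair(e, e), pair(a, a)), a, pair(a, c)), e), q(pair(e, c)))))  →  pair(pair(pair(c, pair(a, a)), a), pair(pair(c, pair(c, e)), pair(pair(c, e), q(pair(e, c)))))   [R2 at 2.2.1.1]
4. pair(pair(pair(c, pair(a, a)), a), pair(pair(c, pair(c, e)), pair(pair(c, e), q(pair(e, c)))))  →  pair(pair(pair(c, pair(a, a)), a), pair(pair(c, pair(c, e)), pair(pair(c, e), pair(e, c))))   [R3 at 2.2.2]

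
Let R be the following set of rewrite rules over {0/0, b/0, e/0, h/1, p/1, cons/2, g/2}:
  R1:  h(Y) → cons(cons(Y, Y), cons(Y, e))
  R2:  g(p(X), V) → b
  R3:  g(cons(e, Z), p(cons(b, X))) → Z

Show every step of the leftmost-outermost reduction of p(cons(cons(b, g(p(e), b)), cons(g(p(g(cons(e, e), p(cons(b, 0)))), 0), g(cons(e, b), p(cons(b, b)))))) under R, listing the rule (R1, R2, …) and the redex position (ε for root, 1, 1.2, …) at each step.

1. p(cons(cons(b, g(p(e), b)), cons(g(p(g(cons(e, e), p(cons(b, 0)))), 0), g(cons(e, b), p(cons(b, b))))))  →  p(cons(cons(b, b), cons(g(p(g(cons(e, e), p(cons(b, 0)))), 0), g(cons(e, b), p(cons(b, b))))))   [R2 at 1.1.2]
2. p(cons(cons(b, b), cons(g(p(g(cons(e, e), p(cons(b, 0)))), 0), g(cons(e, b), p(cons(b, b))))))  →  p(cons(cons(b, b), cons(b, g(cons(e, b), p(cons(b, b))))))   [R2 at 1.2.1]
3. p(cons(cons(b, b), cons(b, g(cons(e, b), p(cons(b, b))))))  →  p(cons(cons(b, b), cons(b, b)))   [R3 at 1.2.2]

p(cons(cons(b, b), cons(b, b)))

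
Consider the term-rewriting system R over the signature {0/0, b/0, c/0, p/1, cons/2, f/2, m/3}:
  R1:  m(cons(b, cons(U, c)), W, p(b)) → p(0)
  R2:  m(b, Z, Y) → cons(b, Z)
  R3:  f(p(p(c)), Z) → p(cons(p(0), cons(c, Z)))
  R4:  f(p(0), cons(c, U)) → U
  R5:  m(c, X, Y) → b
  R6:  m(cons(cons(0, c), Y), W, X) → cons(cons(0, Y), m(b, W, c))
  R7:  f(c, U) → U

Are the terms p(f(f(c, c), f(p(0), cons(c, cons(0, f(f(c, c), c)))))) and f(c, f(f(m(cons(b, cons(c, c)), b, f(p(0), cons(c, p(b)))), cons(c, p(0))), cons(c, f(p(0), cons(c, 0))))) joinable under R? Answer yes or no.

Reduce t₁ = p(f(f(c, c), f(p(0), cons(c, cons(0, f(f(c, c), c)))))):
1. p(f(f(c, c), f(p(0), cons(c, cons(0, f(f(c, c), c))))))  →  p(f(c, f(p(0), cons(c, cons(0, f(f(c, c), c))))))   [R7 at 1.1]
2. p(f(c, f(p(0), cons(c, cons(0, f(f(c, c), c))))))  →  p(f(p(0), cons(c, cons(0, f(f(c, c), c)))))   [R7 at 1]
3. p(f(p(0), cons(c, cons(0, f(f(c, c), c)))))  →  p(cons(0, f(f(c, c), c)))   [R4 at 1]
4. p(cons(0, f(f(c, c), c)))  →  p(cons(0, f(c, c)))   [R7 at 1.2.1]
5. p(cons(0, f(c, c)))  →  p(cons(0, c))   [R7 at 1.2]

Reduce t₂ = f(c, f(f(m(cons(b, cons(c, c)), b, f(p(0), cons(c, p(b)))), cons(c, p(0))), cons(c, f(p(0), cons(c, 0))))):
1. f(c, f(f(m(cons(b, cons(c, c)), b, f(p(0), cons(c, p(b)))), cons(c, p(0))), cons(c, f(p(0), cons(c, 0)))))  →  f(f(m(cons(b, cons(c, c)), b, f(p(0), cons(c, p(b)))), cons(c, p(0))), cons(c, f(p(0), cons(c, 0))))   [R7 at ε]
2. f(f(m(cons(b, cons(c, c)), b, f(p(0), cons(c, p(b)))), cons(c, p(0))), cons(c, f(p(0), cons(c, 0))))  →  f(f(m(cons(b, cons(c, c)), b, p(b)), cons(c, p(0))), cons(c, f(p(0), cons(c, 0))))   [R4 at 1.1.3]
3. f(f(m(cons(b, cons(c, c)), b, p(b)), cons(c, p(0))), cons(c, f(p(0), cons(c, 0))))  →  f(f(p(0), cons(c, p(0))), cons(c, f(p(0), cons(c, 0))))   [R1 at 1.1]
4. f(f(p(0), cons(c, p(0))), cons(c, f(p(0), cons(c, 0))))  →  f(p(0), cons(c, f(p(0), cons(c, 0))))   [R4 at 1]
5. f(p(0), cons(c, f(p(0), cons(c, 0))))  →  f(p(0), cons(c, 0))   [R4 at ε]
6. f(p(0), cons(c, 0))  →  0   [R4 at ε]

no — NF(t₁) = p(cons(0, c)), NF(t₂) = 0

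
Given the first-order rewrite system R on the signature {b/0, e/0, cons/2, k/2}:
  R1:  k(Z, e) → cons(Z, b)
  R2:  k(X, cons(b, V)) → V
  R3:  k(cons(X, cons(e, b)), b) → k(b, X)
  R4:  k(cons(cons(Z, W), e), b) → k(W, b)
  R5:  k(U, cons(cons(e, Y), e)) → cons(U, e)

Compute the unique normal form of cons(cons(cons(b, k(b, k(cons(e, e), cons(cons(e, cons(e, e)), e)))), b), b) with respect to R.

cons(cons(cons(b, cons(b, e)), b), b)

1. cons(cons(cons(b, k(b, k(cons(e, e), cons(cons(e, cons(e, e)), e)))), b), b)  →  cons(cons(cons(b, k(b, cons(cons(e, e), e))), b), b)   [R5 at 1.1.2.2]
2. cons(cons(cons(b, k(b, cons(cons(e, e), e))), b), b)  →  cons(cons(cons(b, cons(b, e)), b), b)   [R5 at 1.1.2]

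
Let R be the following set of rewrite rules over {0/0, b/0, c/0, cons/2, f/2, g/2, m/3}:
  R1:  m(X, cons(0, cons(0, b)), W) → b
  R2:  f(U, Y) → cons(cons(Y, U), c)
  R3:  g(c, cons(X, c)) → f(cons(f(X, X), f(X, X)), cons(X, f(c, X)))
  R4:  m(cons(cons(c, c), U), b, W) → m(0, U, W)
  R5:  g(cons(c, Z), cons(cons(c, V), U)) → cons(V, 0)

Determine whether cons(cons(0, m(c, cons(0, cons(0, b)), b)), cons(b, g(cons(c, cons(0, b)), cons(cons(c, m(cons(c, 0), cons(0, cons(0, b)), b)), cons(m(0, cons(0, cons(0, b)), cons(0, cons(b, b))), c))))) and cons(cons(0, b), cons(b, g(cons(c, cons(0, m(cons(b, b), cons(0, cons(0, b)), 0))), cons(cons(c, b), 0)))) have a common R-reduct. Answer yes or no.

yes — NF(t₁) = cons(cons(0, b), cons(b, cons(b, 0))), NF(t₂) = cons(cons(0, b), cons(b, cons(b, 0)))

Reduce t₁ = cons(cons(0, m(c, cons(0, cons(0, b)), b)), cons(b, g(cons(c, cons(0, b)), cons(cons(c, m(cons(c, 0), cons(0, cons(0, b)), b)), cons(m(0, cons(0, cons(0, b)), cons(0, cons(b, b))), c))))):
1. cons(cons(0, m(c, cons(0, cons(0, b)), b)), cons(b, g(cons(c, cons(0, b)), cons(cons(c, m(cons(c, 0), cons(0, cons(0, b)), b)), cons(m(0, cons(0, cons(0, b)), cons(0, cons(b, b))), c)))))  →  cons(cons(0, b), cons(b, g(cons(c, cons(0, b)), cons(cons(c, m(cons(c, 0), cons(0, cons(0, b)), b)), cons(m(0, cons(0, cons(0, b)), cons(0, cons(b, b))), c)))))   [R1 at 1.2]
2. cons(cons(0, b), cons(b, g(cons(c, cons(0, b)), cons(cons(c, m(cons(c, 0), cons(0, cons(0, b)), b)), cons(m(0, cons(0, cons(0, b)), cons(0, cons(b, b))), c)))))  →  cons(cons(0, b), cons(b, cons(m(cons(c, 0), cons(0, cons(0, b)), b), 0)))   [R5 at 2.2]
3. cons(cons(0, b), cons(b, cons(m(cons(c, 0), cons(0, cons(0, b)), b), 0)))  →  cons(cons(0, b), cons(b, cons(b, 0)))   [R1 at 2.2.1]

Reduce t₂ = cons(cons(0, b), cons(b, g(cons(c, cons(0, m(cons(b, b), cons(0, cons(0, b)), 0))), cons(cons(c, b), 0)))):
1. cons(cons(0, b), cons(b, g(cons(c, cons(0, m(cons(b, b), cons(0, cons(0, b)), 0))), cons(cons(c, b), 0))))  →  cons(cons(0, b), cons(b, cons(b, 0)))   [R5 at 2.2]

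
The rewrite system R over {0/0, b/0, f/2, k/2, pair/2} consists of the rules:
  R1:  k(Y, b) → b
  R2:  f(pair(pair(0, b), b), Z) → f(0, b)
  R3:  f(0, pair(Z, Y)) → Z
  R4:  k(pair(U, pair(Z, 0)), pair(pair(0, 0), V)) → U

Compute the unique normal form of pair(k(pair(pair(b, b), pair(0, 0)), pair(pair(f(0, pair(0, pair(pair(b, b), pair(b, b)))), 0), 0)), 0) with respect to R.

pair(pair(b, b), 0)

1. pair(k(pair(pair(b, b), pair(0, 0)), pair(pair(f(0, pair(0, pair(pair(b, b), pair(b, b)))), 0), 0)), 0)  →  pair(k(pair(pair(b, b), pair(0, 0)), pair(pair(0, 0), 0)), 0)   [R3 at 1.2.1.1]
2. pair(k(pair(pair(b, b), pair(0, 0)), pair(pair(0, 0), 0)), 0)  →  pair(pair(b, b), 0)   [R4 at 1]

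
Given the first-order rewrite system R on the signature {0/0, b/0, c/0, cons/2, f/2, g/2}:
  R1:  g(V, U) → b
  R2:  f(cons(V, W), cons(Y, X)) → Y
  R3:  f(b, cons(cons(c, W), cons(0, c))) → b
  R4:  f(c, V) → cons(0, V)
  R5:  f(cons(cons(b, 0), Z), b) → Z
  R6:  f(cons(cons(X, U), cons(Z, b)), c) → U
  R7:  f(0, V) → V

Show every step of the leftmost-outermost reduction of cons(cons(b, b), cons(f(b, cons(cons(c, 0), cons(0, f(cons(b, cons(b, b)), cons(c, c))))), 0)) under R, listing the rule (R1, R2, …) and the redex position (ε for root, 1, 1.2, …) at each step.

cons(cons(b, b), cons(b, 0))

1. cons(cons(b, b), cons(f(b, cons(cons(c, 0), cons(0, f(cons(b, cons(b, b)), cons(c, c))))), 0))  →  cons(cons(b, b), cons(f(b, cons(cons(c, 0), cons(0, c))), 0))   [R2 at 2.1.2.2.2]
2. cons(cons(b, b), cons(f(b, cons(cons(c, 0), cons(0, c))), 0))  →  cons(cons(b, b), cons(b, 0))   [R3 at 2.1]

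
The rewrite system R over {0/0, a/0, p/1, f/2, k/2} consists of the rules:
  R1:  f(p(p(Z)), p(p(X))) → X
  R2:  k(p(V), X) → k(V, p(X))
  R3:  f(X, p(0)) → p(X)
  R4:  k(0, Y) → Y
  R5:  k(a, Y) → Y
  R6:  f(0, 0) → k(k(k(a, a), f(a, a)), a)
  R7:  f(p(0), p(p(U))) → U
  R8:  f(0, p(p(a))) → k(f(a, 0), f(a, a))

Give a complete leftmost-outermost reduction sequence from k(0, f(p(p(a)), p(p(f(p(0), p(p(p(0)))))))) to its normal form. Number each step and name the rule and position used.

p(0)

1. k(0, f(p(p(a)), p(p(f(p(0), p(p(p(0))))))))  →  f(p(p(a)), p(p(f(p(0), p(p(p(0)))))))   [R4 at ε]
2. f(p(p(a)), p(p(f(p(0), p(p(p(0)))))))  →  f(p(0), p(p(p(0))))   [R1 at ε]
3. f(p(0), p(p(p(0))))  →  p(0)   [R7 at ε]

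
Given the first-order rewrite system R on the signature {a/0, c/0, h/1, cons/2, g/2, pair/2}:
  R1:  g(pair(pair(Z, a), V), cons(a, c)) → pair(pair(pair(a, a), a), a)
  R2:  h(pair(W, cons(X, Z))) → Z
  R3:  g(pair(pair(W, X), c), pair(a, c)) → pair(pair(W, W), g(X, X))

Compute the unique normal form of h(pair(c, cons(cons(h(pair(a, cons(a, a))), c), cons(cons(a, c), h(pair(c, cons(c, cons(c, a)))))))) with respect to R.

1. h(pair(c, cons(cons(h(pair(a, cons(a, a))), c), cons(cons(a, c), h(pair(c, cons(c, cons(c, a))))))))  →  cons(cons(a, c), h(pair(c, cons(c, cons(c, a)))))   [R2 at ε]
2. cons(cons(a, c), h(pair(c, cons(c, cons(c, a)))))  →  cons(cons(a, c), cons(c, a))   [R2 at 2]

cons(cons(a, c), cons(c, a))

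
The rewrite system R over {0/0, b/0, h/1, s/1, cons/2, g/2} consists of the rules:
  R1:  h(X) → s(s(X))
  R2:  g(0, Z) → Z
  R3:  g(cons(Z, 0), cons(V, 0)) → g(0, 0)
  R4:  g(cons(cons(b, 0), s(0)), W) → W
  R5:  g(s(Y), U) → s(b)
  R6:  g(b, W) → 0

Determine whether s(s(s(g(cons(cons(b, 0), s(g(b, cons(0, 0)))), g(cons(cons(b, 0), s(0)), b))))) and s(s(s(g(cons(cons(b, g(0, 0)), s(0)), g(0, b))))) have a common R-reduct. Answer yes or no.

yes — NF(t₁) = s(s(s(b))), NF(t₂) = s(s(s(b)))

Reduce t₁ = s(s(s(g(cons(cons(b, 0), s(g(b, cons(0, 0)))), g(cons(cons(b, 0), s(0)), b))))):
1. s(s(s(g(cons(cons(b, 0), s(g(b, cons(0, 0)))), g(cons(cons(b, 0), s(0)), b)))))  →  s(s(s(g(cons(cons(b, 0), s(0)), g(cons(cons(b, 0), s(0)), b)))))   [R6 at 1.1.1.1.2.1]
2. s(s(s(g(cons(cons(b, 0), s(0)), g(cons(cons(b, 0), s(0)), b)))))  →  s(s(s(g(cons(cons(b, 0), s(0)), b))))   [R4 at 1.1.1]
3. s(s(s(g(cons(cons(b, 0), s(0)), b))))  →  s(s(s(b)))   [R4 at 1.1.1]

Reduce t₂ = s(s(s(g(cons(cons(b, g(0, 0)), s(0)), g(0, b))))):
1. s(s(s(g(cons(cons(b, g(0, 0)), s(0)), g(0, b)))))  →  s(s(s(g(cons(cons(b, 0), s(0)), g(0, b)))))   [R2 at 1.1.1.1.1.2]
2. s(s(s(g(cons(cons(b, 0), s(0)), g(0, b)))))  →  s(s(s(g(0, b))))   [R4 at 1.1.1]
3. s(s(s(g(0, b))))  →  s(s(s(b)))   [R2 at 1.1.1]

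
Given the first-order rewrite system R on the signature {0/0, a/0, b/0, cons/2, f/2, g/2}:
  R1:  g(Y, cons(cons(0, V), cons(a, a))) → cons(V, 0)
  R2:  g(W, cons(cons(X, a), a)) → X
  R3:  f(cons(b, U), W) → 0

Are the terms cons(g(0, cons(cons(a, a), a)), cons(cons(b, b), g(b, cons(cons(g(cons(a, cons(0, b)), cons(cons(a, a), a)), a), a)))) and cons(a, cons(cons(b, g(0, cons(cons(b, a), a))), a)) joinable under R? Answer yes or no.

Reduce t₁ = cons(g(0, cons(cons(a, a), a)), cons(cons(b, b), g(b, cons(cons(g(cons(a, cons(0, b)), cons(cons(a, a), a)), a), a)))):
1. cons(g(0, cons(cons(a, a), a)), cons(cons(b, b), g(b, cons(cons(g(cons(a, cons(0, b)), cons(cons(a, a), a)), a), a))))  →  cons(a, cons(cons(b, b), g(b, cons(cons(g(cons(a, cons(0, b)), cons(cons(a, a), a)), a), a))))   [R2 at 1]
2. cons(a, cons(cons(b, b), g(b, cons(cons(g(cons(a, cons(0, b)), cons(cons(a, a), a)), a), a))))  →  cons(a, cons(cons(b, b), g(cons(a, cons(0, b)), cons(cons(a, a), a))))   [R2 at 2.2]
3. cons(a, cons(cons(b, b), g(cons(a, cons(0, b)), cons(cons(a, a), a))))  →  cons(a, cons(cons(b, b), a))   [R2 at 2.2]

Reduce t₂ = cons(a, cons(cons(b, g(0, cons(cons(b, a), a))), a)):
1. cons(a, cons(cons(b, g(0, cons(cons(b, a), a))), a))  →  cons(a, cons(cons(b, b), a))   [R2 at 2.1.2]

yes — NF(t₁) = cons(a, cons(cons(b, b), a)), NF(t₂) = cons(a, cons(cons(b, b), a))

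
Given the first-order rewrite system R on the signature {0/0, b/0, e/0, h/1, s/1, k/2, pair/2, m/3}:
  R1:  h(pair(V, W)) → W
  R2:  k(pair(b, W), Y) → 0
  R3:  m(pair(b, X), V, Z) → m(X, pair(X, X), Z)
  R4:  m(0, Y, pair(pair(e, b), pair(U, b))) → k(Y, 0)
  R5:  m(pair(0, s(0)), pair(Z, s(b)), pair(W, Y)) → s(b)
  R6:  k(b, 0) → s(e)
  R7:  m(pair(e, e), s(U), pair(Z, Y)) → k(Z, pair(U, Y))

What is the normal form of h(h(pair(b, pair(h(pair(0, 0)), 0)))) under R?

0

1. h(h(pair(b, pair(h(pair(0, 0)), 0))))  →  h(pair(h(pair(0, 0)), 0))   [R1 at 1]
2. h(pair(h(pair(0, 0)), 0))  →  0   [R1 at ε]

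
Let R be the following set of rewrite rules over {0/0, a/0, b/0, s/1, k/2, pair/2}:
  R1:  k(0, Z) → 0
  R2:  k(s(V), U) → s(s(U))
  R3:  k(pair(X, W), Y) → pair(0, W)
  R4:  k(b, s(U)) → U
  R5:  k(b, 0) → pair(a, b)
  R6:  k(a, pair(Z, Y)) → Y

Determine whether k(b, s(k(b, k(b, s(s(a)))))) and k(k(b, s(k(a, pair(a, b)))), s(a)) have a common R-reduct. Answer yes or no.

yes — NF(t₁) = a, NF(t₂) = a

Reduce t₁ = k(b, s(k(b, k(b, s(s(a)))))):
1. k(b, s(k(b, k(b, s(s(a))))))  →  k(b, k(b, s(s(a))))   [R4 at ε]
2. k(b, k(b, s(s(a))))  →  k(b, s(a))   [R4 at 2]
3. k(b, s(a))  →  a   [R4 at ε]

Reduce t₂ = k(k(b, s(k(a, pair(a, b)))), s(a)):
1. k(k(b, s(k(a, pair(a, b)))), s(a))  →  k(k(a, pair(a, b)), s(a))   [R4 at 1]
2. k(k(a, pair(a, b)), s(a))  →  k(b, s(a))   [R6 at 1]
3. k(b, s(a))  →  a   [R4 at ε]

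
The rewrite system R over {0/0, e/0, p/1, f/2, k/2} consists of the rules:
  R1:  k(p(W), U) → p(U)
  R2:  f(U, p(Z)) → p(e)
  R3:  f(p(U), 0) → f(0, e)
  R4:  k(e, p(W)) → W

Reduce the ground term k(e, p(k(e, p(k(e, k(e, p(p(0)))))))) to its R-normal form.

0

1. k(e, p(k(e, p(k(e, k(e, p(p(0))))))))  →  k(e, p(k(e, k(e, p(p(0))))))   [R4 at ε]
2. k(e, p(k(e, k(e, p(p(0))))))  →  k(e, k(e, p(p(0))))   [R4 at ε]
3. k(e, k(e, p(p(0))))  →  k(e, p(0))   [R4 at 2]
4. k(e, p(0))  →  0   [R4 at ε]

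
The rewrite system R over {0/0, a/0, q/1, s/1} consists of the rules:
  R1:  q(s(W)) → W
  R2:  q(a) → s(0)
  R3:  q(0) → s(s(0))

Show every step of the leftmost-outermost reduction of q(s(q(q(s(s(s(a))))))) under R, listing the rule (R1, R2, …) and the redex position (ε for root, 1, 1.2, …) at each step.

1. q(s(q(q(s(s(s(a)))))))  →  q(q(s(s(s(a)))))   [R1 at ε]
2. q(q(s(s(s(a)))))  →  q(s(s(a)))   [R1 at 1]
3. q(s(s(a)))  →  s(a)   [R1 at ε]

s(a)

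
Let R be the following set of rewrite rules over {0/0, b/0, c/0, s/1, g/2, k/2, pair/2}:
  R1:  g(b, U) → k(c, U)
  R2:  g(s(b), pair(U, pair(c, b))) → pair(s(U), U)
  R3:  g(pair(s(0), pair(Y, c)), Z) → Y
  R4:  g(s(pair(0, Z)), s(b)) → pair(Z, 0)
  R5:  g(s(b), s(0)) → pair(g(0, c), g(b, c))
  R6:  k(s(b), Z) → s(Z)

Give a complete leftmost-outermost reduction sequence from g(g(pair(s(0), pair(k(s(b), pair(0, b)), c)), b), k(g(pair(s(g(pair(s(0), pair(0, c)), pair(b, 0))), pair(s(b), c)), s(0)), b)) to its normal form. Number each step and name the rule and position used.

pair(b, 0)

1. g(g(pair(s(0), pair(k(s(b), pair(0, b)), c)), b), k(g(pair(s(g(pair(s(0), pair(0, c)), pair(b, 0))), pair(s(b), c)), s(0)), b))  →  g(k(s(b), pair(0, b)), k(g(pair(s(g(pair(s(0), pair(0, c)), pair(b, 0))), pair(s(b), c)), s(0)), b))   [R3 at 1]
2. g(k(s(b), pair(0, b)), k(g(pair(s(g(pair(s(0), pair(0, c)), pair(b, 0))), pair(s(b), c)), s(0)), b))  →  g(s(pair(0, b)), k(g(pair(s(g(pair(s(0), pair(0, c)), pair(b, 0))), pair(s(b), c)), s(0)), b))   [R6 at 1]
3. g(s(pair(0, b)), k(g(pair(s(g(pair(s(0), pair(0, c)), pair(b, 0))), pair(s(b), c)), s(0)), b))  →  g(s(pair(0, b)), k(g(pair(s(0), pair(s(b), c)), s(0)), b))   [R3 at 2.1.1.1.1]
4. g(s(pair(0, b)), k(g(pair(s(0), pair(s(b), c)), s(0)), b))  →  g(s(pair(0, b)), k(s(b), b))   [R3 at 2.1]
5. g(s(pair(0, b)), k(s(b), b))  →  g(s(pair(0, b)), s(b))   [R6 at 2]
6. g(s(pair(0, b)), s(b))  →  pair(b, 0)   [R4 at ε]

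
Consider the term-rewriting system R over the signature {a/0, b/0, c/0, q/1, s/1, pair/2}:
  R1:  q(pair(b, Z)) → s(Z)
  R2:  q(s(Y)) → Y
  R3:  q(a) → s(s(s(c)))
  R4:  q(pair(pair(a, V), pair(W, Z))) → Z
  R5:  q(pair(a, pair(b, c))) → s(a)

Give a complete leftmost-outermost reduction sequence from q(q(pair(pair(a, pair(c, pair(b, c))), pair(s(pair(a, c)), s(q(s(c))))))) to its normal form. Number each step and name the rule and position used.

c

1. q(q(pair(pair(a, pair(c, pair(b, c))), pair(s(pair(a, c)), s(q(s(c)))))))  →  q(s(q(s(c))))   [R4 at 1]
2. q(s(q(s(c))))  →  q(s(c))   [R2 at ε]
3. q(s(c))  →  c   [R2 at ε]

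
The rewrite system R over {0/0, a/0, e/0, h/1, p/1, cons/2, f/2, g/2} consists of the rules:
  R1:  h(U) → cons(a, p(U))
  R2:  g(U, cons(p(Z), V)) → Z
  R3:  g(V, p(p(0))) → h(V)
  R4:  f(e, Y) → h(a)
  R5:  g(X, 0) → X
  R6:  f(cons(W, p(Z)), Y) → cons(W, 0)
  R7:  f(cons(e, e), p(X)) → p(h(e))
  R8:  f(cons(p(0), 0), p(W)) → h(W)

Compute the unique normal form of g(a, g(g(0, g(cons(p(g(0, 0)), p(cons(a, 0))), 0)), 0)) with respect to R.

1. g(a, g(g(0, g(cons(p(g(0, 0)), p(cons(a, 0))), 0)), 0))  →  g(a, g(0, g(cons(p(g(0, 0)), p(cons(a, 0))), 0)))   [R5 at 2]
2. g(a, g(0, g(cons(p(g(0, 0)), p(cons(a, 0))), 0)))  →  g(a, g(0, cons(p(g(0, 0)), p(cons(a, 0)))))   [R5 at 2.2]
3. g(a, g(0, cons(p(g(0, 0)), p(cons(a, 0)))))  →  g(a, g(0, 0))   [R2 at 2]
4. g(a, g(0, 0))  →  g(a, 0)   [R5 at 2]
5. g(a, 0)  →  a   [R5 at ε]

a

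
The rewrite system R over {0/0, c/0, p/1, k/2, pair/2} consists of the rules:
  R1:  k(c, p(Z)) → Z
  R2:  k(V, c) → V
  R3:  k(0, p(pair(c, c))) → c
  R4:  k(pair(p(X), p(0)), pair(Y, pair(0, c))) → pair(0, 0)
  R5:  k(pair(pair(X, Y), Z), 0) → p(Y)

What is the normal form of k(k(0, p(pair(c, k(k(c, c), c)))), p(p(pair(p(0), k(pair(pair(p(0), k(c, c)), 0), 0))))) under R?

p(pair(p(0), p(c)))

1. k(k(0, p(pair(c, k(k(c, c), c)))), p(p(pair(p(0), k(pair(pair(p(0), k(c, c)), 0), 0)))))  →  k(k(0, p(pair(c, k(c, c)))), p(p(pair(p(0), k(pair(pair(p(0), k(c, c)), 0), 0)))))   [R2 at 1.2.1.2]
2. k(k(0, p(pair(c, k(c, c)))), p(p(pair(p(0), k(pair(pair(p(0), k(c, c)), 0), 0)))))  →  k(k(0, p(pair(c, c))), p(p(pair(p(0), k(pair(pair(p(0), k(c, c)), 0), 0)))))   [R2 at 1.2.1.2]
3. k(k(0, p(pair(c, c))), p(p(pair(p(0), k(pair(pair(p(0), k(c, c)), 0), 0)))))  →  k(c, p(p(pair(p(0), k(pair(pair(p(0), k(c, c)), 0), 0)))))   [R3 at 1]
4. k(c, p(p(pair(p(0), k(pair(pair(p(0), k(c, c)), 0), 0)))))  →  p(pair(p(0), k(pair(pair(p(0), k(c, c)), 0), 0)))   [R1 at ε]
5. p(pair(p(0), k(pair(pair(p(0), k(c, c)), 0), 0)))  →  p(pair(p(0), p(k(c, c))))   [R5 at 1.2]
6. p(pair(p(0), p(k(c, c))))  →  p(pair(p(0), p(c)))   [R2 at 1.2.1]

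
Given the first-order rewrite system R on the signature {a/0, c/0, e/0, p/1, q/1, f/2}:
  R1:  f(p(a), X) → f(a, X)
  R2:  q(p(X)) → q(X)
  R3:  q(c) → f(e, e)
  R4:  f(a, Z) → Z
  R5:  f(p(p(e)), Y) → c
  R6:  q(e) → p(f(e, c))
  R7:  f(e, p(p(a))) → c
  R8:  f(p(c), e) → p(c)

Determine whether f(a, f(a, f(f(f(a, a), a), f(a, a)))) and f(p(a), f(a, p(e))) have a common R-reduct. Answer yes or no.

Reduce t₁ = f(a, f(a, f(f(f(a, a), a), f(a, a)))):
1. f(a, f(a, f(f(f(a, a), a), f(a, a))))  →  f(a, f(f(f(a, a), a), f(a, a)))   [R4 at ε]
2. f(a, f(f(f(a, a), a), f(a, a)))  →  f(f(f(a, a), a), f(a, a))   [R4 at ε]
3. f(f(f(a, a), a), f(a, a))  →  f(f(a, a), f(a, a))   [R4 at 1.1]
4. f(f(a, a), f(a, a))  →  f(a, f(a, a))   [R4 at 1]
5. f(a, f(a, a))  →  f(a, a)   [R4 at ε]
6. f(a, a)  →  a   [R4 at ε]

Reduce t₂ = f(p(a), f(a, p(e))):
1. f(p(a), f(a, p(e)))  →  f(a, f(a, p(e)))   [R1 at ε]
2. f(a, f(a, p(e)))  →  f(a, p(e))   [R4 at ε]
3. f(a, p(e))  →  p(e)   [R4 at ε]

no — NF(t₁) = a, NF(t₂) = p(e)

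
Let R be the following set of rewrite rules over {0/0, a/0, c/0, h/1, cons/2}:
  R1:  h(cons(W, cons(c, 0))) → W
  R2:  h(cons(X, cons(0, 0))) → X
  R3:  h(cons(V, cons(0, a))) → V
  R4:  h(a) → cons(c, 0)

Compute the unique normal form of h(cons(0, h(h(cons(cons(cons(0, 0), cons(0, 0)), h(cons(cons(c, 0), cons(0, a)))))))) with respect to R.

1. h(cons(0, h(h(cons(cons(cons(0, 0), cons(0, 0)), h(cons(cons(c, 0), cons(0, a))))))))  →  h(cons(0, h(h(cons(cons(cons(0, 0), cons(0, 0)), cons(c, 0))))))   [R3 at 1.2.1.1.2]
2. h(cons(0, h(h(cons(cons(cons(0, 0), cons(0, 0)), cons(c, 0))))))  →  h(cons(0, h(cons(cons(0, 0), cons(0, 0)))))   [R1 at 1.2.1]
3. h(cons(0, h(cons(cons(0, 0), cons(0, 0)))))  →  h(cons(0, cons(0, 0)))   [R2 at 1.2]
4. h(cons(0, cons(0, 0)))  →  0   [R2 at ε]

0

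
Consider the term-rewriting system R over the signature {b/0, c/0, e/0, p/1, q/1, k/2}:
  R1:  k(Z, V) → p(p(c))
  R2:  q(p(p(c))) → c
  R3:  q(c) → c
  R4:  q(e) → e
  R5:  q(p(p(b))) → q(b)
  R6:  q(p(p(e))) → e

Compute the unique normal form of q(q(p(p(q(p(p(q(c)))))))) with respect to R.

c

1. q(q(p(p(q(p(p(q(c))))))))  →  q(q(p(p(q(p(p(c)))))))   [R3 at 1.1.1.1.1.1.1]
2. q(q(p(p(q(p(p(c)))))))  →  q(q(p(p(c))))   [R2 at 1.1.1.1]
3. q(q(p(p(c))))  →  q(c)   [R2 at 1]
4. q(c)  →  c   [R3 at ε]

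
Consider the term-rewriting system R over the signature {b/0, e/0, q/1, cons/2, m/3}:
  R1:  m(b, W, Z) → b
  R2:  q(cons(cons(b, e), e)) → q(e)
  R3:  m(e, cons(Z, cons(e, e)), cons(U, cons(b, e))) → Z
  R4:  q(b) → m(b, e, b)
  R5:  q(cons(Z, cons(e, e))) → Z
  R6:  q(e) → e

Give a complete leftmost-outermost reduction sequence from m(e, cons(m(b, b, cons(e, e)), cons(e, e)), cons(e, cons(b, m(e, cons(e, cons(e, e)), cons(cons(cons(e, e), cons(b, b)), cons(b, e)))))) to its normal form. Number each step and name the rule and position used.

1. m(e, cons(m(b, b, cons(e, e)), cons(e, e)), cons(e, cons(b, m(e, cons(e, cons(e, e)), cons(cons(cons(e, e), cons(b, b)), cons(b, e))))))  →  m(e, cons(b, cons(e, e)), cons(e, cons(b, m(e, cons(e, cons(e, e)), cons(cons(cons(e, e), cons(b, b)), cons(b, e))))))   [R1 at 2.1]
2. m(e, cons(b, cons(e, e)), cons(e, cons(b, m(e, cons(e, cons(e, e)), cons(cons(cons(e, e), cons(b, b)), cons(b, e))))))  →  m(e, cons(b, cons(e, e)), cons(e, cons(b, e)))   [R3 at 3.2.2]
3. m(e, cons(b, cons(e, e)), cons(e, cons(b, e)))  →  b   [R3 at ε]

b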